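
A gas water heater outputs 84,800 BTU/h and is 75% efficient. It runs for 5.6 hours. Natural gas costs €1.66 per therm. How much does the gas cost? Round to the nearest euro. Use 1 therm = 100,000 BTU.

€11

Heat delivered = 84,800 BTU/h × 5.6 h = 474,880 BTU
Gas input = 474,880 / 0.75 = 633,173 BTU
= 633,173 / 100,000 = 6.332 therm
Cost = 6.332 × €1.66/therm = €10.51 ≈ €11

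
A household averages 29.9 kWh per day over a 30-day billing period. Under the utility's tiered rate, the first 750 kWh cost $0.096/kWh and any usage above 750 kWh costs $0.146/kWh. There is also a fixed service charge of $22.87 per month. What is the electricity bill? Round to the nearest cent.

Usage = 29.9 kWh/day × 30 days = 897 kWh
First 750 kWh × $0.096 = $72.00
Remaining 147 kWh × $0.146 = $21.46
Energy charge = $93.46; + service $22.87 = $116.33

$116.33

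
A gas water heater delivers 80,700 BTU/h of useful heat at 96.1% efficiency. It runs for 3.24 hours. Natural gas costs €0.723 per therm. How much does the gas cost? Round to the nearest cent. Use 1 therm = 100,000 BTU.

Heat delivered = 80,700 BTU/h × 3.24 h = 261,468 BTU
Gas input = 261,468 / 0.961 = 272,079 BTU
= 272,079 / 100,000 = 2.721 therm
Cost = 2.721 × €0.723/therm = €1.97

€1.97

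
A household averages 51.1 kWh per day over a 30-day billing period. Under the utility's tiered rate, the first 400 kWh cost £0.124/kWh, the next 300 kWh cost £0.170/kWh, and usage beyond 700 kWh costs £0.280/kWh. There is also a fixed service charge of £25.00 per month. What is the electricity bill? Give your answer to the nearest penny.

Usage = 51.1 kWh/day × 30 days = 1533 kWh
First 400 kWh × £0.124 = £49.60
Next 300 kWh × £0.170 = £51.00
Remaining 833 kWh × £0.280 = £233.24
Energy charge = £333.84; + service £25.00 = £358.84

£358.84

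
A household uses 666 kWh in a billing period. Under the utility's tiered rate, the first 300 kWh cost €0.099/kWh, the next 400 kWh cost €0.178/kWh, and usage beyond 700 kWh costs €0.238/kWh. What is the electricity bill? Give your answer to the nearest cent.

€94.85

First 300 kWh × €0.099 = €29.70
Next 366 kWh × €0.178 = €65.15
Remaining tier: 0 kWh (not reached)
Total = €94.85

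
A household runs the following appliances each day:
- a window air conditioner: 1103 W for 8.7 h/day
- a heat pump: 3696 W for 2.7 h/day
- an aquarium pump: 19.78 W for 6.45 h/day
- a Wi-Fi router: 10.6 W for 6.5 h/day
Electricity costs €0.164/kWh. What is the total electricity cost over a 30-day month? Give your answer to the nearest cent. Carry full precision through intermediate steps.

€97.28

window air conditioner: 1103 W × 8.7 h × 30 d = 287,883 Wh = 287.9 kWh
heat pump: 3696 W × 2.7 h × 30 d = 299,376 Wh = 299.4 kWh
aquarium pump: 19.78 W × 6.45 h × 30 d = 3,827 Wh = 3.827 kWh
Wi-Fi router: 10.6 W × 6.5 h × 30 d = 2,067 Wh = 2.067 kWh
Total energy = 287.9 + 299.4 + 3.827 + 2.067 = 593.2 kWh
Cost = 593.2 kWh × €0.164 = €97.28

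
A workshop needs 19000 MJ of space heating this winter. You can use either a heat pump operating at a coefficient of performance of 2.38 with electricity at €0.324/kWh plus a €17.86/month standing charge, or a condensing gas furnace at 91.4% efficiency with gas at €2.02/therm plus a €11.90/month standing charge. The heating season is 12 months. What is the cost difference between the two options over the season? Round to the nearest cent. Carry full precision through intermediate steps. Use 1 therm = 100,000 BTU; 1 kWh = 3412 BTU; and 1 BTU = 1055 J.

€392.05

Heat load = 19000 MJ = 19,000,000,000 J / 1055 = 18,009,479 BTU
Gas: input = 18,009,479 / 0.914 = 19,704,025 BTU = 197 therm → 197 × €2.02 = €398.02; + 12 × €11.90 standing = €540.82
Heat pump: 18,009,479 BTU / 3412 = 5,278 kWh heat; / 2.38 = 2,218 kWh in → × €0.324 = €718.56; + 12 × €17.86 standing = €932.88
Difference = |€540.82 − €932.88| = €392.05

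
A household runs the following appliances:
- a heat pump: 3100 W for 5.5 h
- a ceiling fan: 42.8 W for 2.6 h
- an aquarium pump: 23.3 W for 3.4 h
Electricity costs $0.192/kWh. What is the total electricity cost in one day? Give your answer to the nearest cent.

$3.31

heat pump: 3100 W × 5.5 h = 17,050 Wh = 17.05 kWh
ceiling fan: 42.8 W × 2.6 h = 111 Wh = 0.1113 kWh
aquarium pump: 23.3 W × 3.4 h = 79 Wh = 0.07922 kWh
Total energy = 17.05 + 0.1113 + 0.07922 = 17.24 kWh
Cost = 17.24 kWh × $0.192 = $3.31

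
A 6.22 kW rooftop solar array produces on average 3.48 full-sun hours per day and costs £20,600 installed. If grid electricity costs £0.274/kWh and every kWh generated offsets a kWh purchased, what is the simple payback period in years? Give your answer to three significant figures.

9.52 years

Daily generation = 6.22 kW × 3.48 h = 21.65 kWh
Annual generation = 21.65 × 365 = 7900.6 kWh
Annual savings = 7900.6 × £0.274 = £2,164.78
Payback = £20,600 / £2,164.78 = 9.52 years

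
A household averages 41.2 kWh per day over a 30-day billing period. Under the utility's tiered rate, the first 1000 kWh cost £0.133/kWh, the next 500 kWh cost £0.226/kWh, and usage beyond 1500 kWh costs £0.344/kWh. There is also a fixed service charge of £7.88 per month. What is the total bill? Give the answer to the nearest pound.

Usage = 41.2 kWh/day × 30 days = 1236 kWh
First 1000 kWh × £0.133 = £133.00
Next 236 kWh × £0.226 = £53.34
Remaining tier: 0 kWh (not reached)
Energy charge = £186.34; + service £7.88 = £194.22 ≈ £194

£194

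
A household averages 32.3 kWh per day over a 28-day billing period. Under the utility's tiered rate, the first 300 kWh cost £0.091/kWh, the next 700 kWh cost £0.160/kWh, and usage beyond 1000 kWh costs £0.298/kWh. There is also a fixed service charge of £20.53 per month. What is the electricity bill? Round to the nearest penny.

Usage = 32.3 kWh/day × 28 days = 904.4 kWh
First 300 kWh × £0.091 = £27.30
Next 604.4 kWh × £0.160 = £96.70
Remaining tier: 0 kWh (not reached)
Energy charge = £124.00; + service £20.53 = £144.53

£144.53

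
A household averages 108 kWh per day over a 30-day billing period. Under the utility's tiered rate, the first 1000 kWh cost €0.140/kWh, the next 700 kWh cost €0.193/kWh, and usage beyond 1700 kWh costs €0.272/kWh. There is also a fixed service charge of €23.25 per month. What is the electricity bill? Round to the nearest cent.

Usage = 108 kWh/day × 30 days = 3240 kWh
First 1000 kWh × €0.140 = €140.00
Next 700 kWh × €0.193 = €135.10
Remaining 1540 kWh × €0.272 = €418.88
Energy charge = €693.98; + service €23.25 = €717.23

€717.23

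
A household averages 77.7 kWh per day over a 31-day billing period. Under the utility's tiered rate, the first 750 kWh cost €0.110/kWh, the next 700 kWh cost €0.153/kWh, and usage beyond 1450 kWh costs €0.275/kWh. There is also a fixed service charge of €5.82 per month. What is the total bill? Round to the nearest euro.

€459

Usage = 77.7 kWh/day × 31 days = 2408.7 kWh
First 750 kWh × €0.110 = €82.50
Next 700 kWh × €0.153 = €107.10
Remaining 958.7 kWh × €0.275 = €263.64
Energy charge = €453.24; + service €5.82 = €459.06 ≈ €459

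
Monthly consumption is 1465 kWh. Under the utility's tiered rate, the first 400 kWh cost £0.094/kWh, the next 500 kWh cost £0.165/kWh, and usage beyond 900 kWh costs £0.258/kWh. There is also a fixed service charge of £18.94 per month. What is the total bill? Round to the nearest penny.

First 400 kWh × £0.094 = £37.60
Next 500 kWh × £0.165 = £82.50
Remaining 565 kWh × £0.258 = £145.77
Energy charge = £265.87; + service £18.94 = £284.81

£284.81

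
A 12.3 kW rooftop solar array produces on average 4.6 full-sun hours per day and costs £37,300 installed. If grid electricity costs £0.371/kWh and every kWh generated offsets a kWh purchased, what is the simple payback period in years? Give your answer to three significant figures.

4.87 years

Daily generation = 12.3 kW × 4.6 h = 56.58 kWh
Annual generation = 56.58 × 365 = 20652 kWh
Annual savings = 20652 × £0.371 = £7,661.78
Payback = £37,300 / £7,661.78 = 4.87 years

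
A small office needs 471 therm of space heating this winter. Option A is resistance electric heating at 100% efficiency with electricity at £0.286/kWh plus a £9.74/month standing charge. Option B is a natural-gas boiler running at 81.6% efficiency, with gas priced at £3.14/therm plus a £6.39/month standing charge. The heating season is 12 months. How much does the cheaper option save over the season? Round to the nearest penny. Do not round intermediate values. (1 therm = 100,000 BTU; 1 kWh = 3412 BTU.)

£2175.78

Heat load = 471 therm × 100,000 = 47,100,000 BTU
Gas: input = 47,100,000 / 0.816 = 57,720,588 BTU = 577.2 therm → 577.2 × £3.14 = £1,812.43; + 12 × £6.39 standing = £1,889.11
Electric: 47,100,000 BTU / 3412 = 13,800 kWh → × £0.286 = £3,948.01; + 12 × £9.74 standing = £4,064.89
Difference = |£1,889.11 − £4,064.89| = £2,175.78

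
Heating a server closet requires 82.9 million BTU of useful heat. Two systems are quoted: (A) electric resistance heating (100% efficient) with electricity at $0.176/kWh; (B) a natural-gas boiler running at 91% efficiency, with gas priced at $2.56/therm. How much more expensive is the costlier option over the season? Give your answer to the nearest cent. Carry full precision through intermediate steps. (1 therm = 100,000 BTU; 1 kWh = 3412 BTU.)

$1944.07

Heat load = 82.9 × 10⁶ BTU = 82,900,000 BTU
Gas: input = 82,900,000 / 0.91 = 91,098,901 BTU = 911 therm → 911 × $2.56 = $2,332.13
Electric: 82,900,000 BTU / 3412 = 24,300 kWh → × $0.176 = $4,276.20
Difference = |$2,332.13 − $4,276.20| = $1,944.07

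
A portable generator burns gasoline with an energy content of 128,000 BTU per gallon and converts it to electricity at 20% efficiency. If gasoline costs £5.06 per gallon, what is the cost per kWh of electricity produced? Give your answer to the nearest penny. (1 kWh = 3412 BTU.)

Electrical output per gallon = 128,000 BTU × 0.20 / 3412 BTU/kWh = 7.503 kWh
Cost per kWh = £5.06 / 7.503 kWh = £0.674

£0.67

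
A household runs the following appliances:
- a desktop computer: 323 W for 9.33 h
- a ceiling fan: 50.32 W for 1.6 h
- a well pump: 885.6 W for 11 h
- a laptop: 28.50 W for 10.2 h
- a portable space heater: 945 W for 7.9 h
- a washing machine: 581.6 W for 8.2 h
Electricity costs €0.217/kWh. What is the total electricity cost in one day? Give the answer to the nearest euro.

desktop computer: 323 W × 9.33 h = 3,014 Wh = 3.014 kWh
ceiling fan: 50.32 W × 1.6 h = 81 Wh = 0.08051 kWh
well pump: 885.6 W × 11 h = 9,742 Wh = 9.742 kWh
laptop: 28.50 W × 10.2 h = 291 Wh = 0.2907 kWh
portable space heater: 945 W × 7.9 h = 7,466 Wh = 7.465 kWh
washing machine: 581.6 W × 8.2 h = 4,769 Wh = 4.769 kWh
Total energy = 3.014 + 0.08051 + 9.742 + 0.2907 + 7.465 + 4.769 = 25.36 kWh
Cost = 25.36 kWh × €0.217 = €5.50 ≈ €6

€6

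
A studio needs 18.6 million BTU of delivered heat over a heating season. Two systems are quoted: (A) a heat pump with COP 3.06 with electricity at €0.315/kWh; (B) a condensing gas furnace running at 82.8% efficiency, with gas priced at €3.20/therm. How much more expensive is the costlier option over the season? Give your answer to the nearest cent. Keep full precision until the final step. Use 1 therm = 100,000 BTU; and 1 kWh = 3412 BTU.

Heat load = 18.6 × 10⁶ BTU = 18,600,000 BTU
Gas: input = 18,600,000 / 0.828 = 22,463,768 BTU = 224.6 therm → 224.6 × €3.20 = €718.84
Heat pump: 18,600,000 BTU / 3412 = 5,451 kWh heat; / 3.06 = 1,781 kWh in → × €0.315 = €561.17
Difference = |€718.84 − €561.17| = €157.67

€157.67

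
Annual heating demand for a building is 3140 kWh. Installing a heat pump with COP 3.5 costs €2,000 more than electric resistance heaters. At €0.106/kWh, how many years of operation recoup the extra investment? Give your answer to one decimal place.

8.4 years

Resistance: 3140 kWh × €0.106 = €332.84/yr
Heat pump: 3140 / 3.5 = 897.1 kWh in → × €0.106 = €95.10/yr
Annual savings = €237.74
Payback = €2,000 / €237.74 = 8.41 years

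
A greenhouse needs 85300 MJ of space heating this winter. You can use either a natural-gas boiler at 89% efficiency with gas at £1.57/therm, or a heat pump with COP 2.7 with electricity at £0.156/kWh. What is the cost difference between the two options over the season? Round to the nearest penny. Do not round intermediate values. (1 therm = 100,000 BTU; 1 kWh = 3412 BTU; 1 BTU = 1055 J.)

£57.14

Heat load = 85300 MJ = 85,300,000,000 J / 1055 = 80,853,081 BTU
Gas: input = 80,853,081 / 0.89 = 90,846,158 BTU = 908.5 therm → 908.5 × £1.57 = £1,426.28
Heat pump: 80,853,081 BTU / 3412 = 23,700 kWh heat; / 2.7 = 8,777 kWh in → × £0.156 = £1,369.14
Difference = |£1,426.28 − £1,369.14| = £57.14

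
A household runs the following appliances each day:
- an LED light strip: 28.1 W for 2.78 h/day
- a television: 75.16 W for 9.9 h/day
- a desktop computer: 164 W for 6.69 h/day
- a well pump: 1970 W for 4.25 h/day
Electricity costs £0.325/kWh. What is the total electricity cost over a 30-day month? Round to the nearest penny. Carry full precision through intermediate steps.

£100.35

LED light strip: 28.1 W × 2.78 h × 30 d = 2,344 Wh = 2.344 kWh
television: 75.16 W × 9.9 h × 30 d = 22,323 Wh = 22.32 kWh
desktop computer: 164 W × 6.69 h × 30 d = 32,915 Wh = 32.91 kWh
well pump: 1970 W × 4.25 h × 30 d = 251,175 Wh = 251.2 kWh
Total energy = 2.344 + 22.32 + 32.91 + 251.2 = 308.8 kWh
Cost = 308.8 kWh × £0.325 = £100.35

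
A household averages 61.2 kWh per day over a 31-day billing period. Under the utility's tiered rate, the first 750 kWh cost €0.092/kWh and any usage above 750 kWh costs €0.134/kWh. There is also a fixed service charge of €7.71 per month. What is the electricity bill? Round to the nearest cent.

€230.43

Usage = 61.2 kWh/day × 31 days = 1897.2 kWh
First 750 kWh × €0.092 = €69.00
Remaining 1147.2 kWh × €0.134 = €153.72
Energy charge = €222.72; + service €7.71 = €230.43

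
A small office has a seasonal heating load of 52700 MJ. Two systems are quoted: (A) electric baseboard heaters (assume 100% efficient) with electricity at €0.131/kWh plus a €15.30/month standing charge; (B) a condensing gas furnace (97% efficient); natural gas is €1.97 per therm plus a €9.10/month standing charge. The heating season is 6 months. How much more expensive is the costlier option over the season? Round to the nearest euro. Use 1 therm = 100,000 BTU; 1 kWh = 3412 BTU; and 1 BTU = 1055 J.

€941

Heat load = 52700 MJ = 52,700,000,000 J / 1055 = 49,952,607 BTU
Gas: input = 49,952,607 / 0.97 = 51,497,533 BTU = 515 therm → 515 × €1.97 = €1,014.50; + 6 × €9.10 standing = €1,069.10
Electric: 49,952,607 BTU / 3412 = 14,640 kWh → × €0.131 = €1,917.88; + 6 × €15.30 standing = €2,009.68
Difference = |€1,069.10 − €2,009.68| = €940.57 ≈ €941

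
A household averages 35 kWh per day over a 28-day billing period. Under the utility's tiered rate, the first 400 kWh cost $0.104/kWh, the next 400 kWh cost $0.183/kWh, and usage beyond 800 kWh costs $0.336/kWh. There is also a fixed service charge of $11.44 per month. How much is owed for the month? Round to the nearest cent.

Usage = 35 kWh/day × 28 days = 980 kWh
First 400 kWh × $0.104 = $41.60
Next 400 kWh × $0.183 = $73.20
Remaining 180 kWh × $0.336 = $60.48
Energy charge = $175.28; + service $11.44 = $186.72

$186.72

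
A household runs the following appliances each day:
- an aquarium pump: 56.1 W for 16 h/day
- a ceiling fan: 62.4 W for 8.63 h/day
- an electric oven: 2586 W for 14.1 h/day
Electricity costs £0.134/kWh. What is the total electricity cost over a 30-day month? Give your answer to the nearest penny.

£152.35

aquarium pump: 56.1 W × 16 h × 30 d = 26,928 Wh = 26.93 kWh
ceiling fan: 62.4 W × 8.63 h × 30 d = 16,155 Wh = 16.16 kWh
electric oven: 2586 W × 14.1 h × 30 d = 1,093,878 Wh = 1,094 kWh
Total energy = 26.93 + 16.16 + 1,094 = 1,137 kWh
Cost = 1,137 kWh × £0.134 = £152.35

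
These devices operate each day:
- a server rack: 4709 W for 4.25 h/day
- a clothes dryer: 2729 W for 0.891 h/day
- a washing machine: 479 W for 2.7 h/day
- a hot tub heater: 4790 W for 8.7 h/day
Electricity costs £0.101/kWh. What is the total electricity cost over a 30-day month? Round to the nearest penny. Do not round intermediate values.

£198.20

server rack: 4709 W × 4.25 h × 30 d = 600,398 Wh = 600.4 kWh
clothes dryer: 2729 W × 0.891 h × 30 d = 72,946 Wh = 72.95 kWh
washing machine: 479 W × 2.7 h × 30 d = 38,799 Wh = 38.8 kWh
hot tub heater: 4790 W × 8.7 h × 30 d = 1,250,190 Wh = 1,250 kWh
Total energy = 600.4 + 72.95 + 38.8 + 1,250 = 1,962 kWh
Cost = 1,962 kWh × £0.101 = £198.20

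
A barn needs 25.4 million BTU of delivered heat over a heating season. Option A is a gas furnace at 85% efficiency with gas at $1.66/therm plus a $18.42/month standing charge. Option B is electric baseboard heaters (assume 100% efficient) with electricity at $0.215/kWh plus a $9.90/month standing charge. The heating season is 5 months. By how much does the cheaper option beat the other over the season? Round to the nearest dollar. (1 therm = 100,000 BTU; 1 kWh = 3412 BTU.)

$1062

Heat load = 25.4 × 10⁶ BTU = 25,400,000 BTU
Gas: input = 25,400,000 / 0.85 = 29,882,353 BTU = 298.8 therm → 298.8 × $1.66 = $496.05; + 5 × $18.42 standing = $588.15
Electric: 25,400,000 BTU / 3412 = 7,444 kWh → × $0.215 = $1,600.53; + 5 × $9.90 standing = $1,650.03
Difference = |$588.15 − $1,650.03| = $1,061.88 ≈ $1062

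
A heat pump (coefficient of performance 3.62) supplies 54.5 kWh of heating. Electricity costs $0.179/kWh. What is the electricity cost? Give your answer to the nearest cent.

$2.69

Electrical input = 54.5 kWh / 3.62 = 15.06 kWh
Cost = 15.06 × $0.179/kWh = $2.69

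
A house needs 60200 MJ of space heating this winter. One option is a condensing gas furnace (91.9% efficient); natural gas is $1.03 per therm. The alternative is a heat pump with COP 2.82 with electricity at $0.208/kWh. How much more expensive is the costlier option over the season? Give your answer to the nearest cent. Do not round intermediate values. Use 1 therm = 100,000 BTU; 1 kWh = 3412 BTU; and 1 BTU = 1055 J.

$593.99

Heat load = 60200 MJ = 60,200,000,000 J / 1055 = 57,061,611 BTU
Gas: input = 57,061,611 / 0.919 = 62,090,981 BTU = 620.9 therm → 620.9 × $1.03 = $639.54
Heat pump: 57,061,611 BTU / 3412 = 16,720 kWh heat; / 2.82 = 5,930 kWh in → × $0.208 = $1,233.53
Difference = |$639.54 − $1,233.53| = $593.99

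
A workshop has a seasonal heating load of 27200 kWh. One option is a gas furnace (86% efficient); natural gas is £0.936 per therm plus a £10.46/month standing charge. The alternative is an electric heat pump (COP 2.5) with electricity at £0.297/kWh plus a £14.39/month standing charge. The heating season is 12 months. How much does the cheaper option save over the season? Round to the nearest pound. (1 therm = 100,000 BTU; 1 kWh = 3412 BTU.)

£2268

Heat load = 27200 kWh × 3412 = 92,806,400 BTU
Gas: input = 92,806,400 / 0.860 = 107,914,419 BTU = 1,079 therm → 1,079 × £0.936 = £1,010.08; + 12 × £10.46 standing = £1,135.60
Heat pump: 92,806,400 BTU / 3412 = 27,200 kWh heat; / 2.5 = 10,880 kWh in → × £0.297 = £3,231.36; + 12 × £14.39 standing = £3,404.04
Difference = |£1,135.60 − £3,404.04| = £2,268.44 ≈ £2268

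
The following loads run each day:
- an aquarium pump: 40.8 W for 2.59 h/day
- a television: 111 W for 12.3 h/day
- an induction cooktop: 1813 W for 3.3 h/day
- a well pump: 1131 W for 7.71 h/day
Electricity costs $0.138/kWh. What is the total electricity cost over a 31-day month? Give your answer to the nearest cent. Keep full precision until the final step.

aquarium pump: 40.8 W × 2.59 h × 31 d = 3,276 Wh = 3.276 kWh
television: 111 W × 12.3 h × 31 d = 42,324 Wh = 42.32 kWh
induction cooktop: 1813 W × 3.3 h × 31 d = 185,470 Wh = 185.5 kWh
well pump: 1131 W × 7.71 h × 31 d = 270,320 Wh = 270.3 kWh
Total energy = 3.276 + 42.32 + 185.5 + 270.3 = 501.4 kWh
Cost = 501.4 kWh × $0.138 = $69.19

$69.19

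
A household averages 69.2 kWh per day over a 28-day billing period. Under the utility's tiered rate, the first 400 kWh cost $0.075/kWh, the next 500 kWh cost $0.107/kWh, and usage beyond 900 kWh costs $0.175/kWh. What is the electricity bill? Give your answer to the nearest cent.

Usage = 69.2 kWh/day × 28 days = 1937.6 kWh
First 400 kWh × $0.075 = $30.00
Next 500 kWh × $0.107 = $53.50
Remaining 1037.6 kWh × $0.175 = $181.58
Total = $265.08

$265.08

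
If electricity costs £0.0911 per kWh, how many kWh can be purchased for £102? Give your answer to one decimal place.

1119.6 kWh

£102 / £0.0911 per kWh = 1,120 kWh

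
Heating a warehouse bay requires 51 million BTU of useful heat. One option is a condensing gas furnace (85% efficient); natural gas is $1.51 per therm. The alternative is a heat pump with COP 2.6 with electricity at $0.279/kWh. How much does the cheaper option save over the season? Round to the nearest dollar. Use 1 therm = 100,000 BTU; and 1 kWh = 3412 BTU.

$698

Heat load = 51 × 10⁶ BTU = 51,000,000 BTU
Gas: input = 51,000,000 / 0.85 = 60,000,000 BTU = 600 therm → 600 × $1.51 = $906.00
Heat pump: 51,000,000 BTU / 3412 = 14,950 kWh heat; / 2.6 = 5,749 kWh in → × $0.279 = $1,603.95
Difference = |$906.00 − $1,603.95| = $697.95 ≈ $698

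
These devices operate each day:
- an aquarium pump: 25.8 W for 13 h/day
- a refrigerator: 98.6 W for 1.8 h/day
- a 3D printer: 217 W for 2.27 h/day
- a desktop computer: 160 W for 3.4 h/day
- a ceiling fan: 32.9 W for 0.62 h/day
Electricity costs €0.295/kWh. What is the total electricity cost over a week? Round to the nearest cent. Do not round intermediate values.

aquarium pump: 25.8 W × 13 h × 7 d = 2,348 Wh = 2.348 kWh
refrigerator: 98.6 W × 1.8 h × 7 d = 1,242 Wh = 1.242 kWh
3D printer: 217 W × 2.27 h × 7 d = 3,448 Wh = 3.448 kWh
desktop computer: 160 W × 3.4 h × 7 d = 3,808 Wh = 3.808 kWh
ceiling fan: 32.9 W × 0.62 h × 7 d = 143 Wh = 0.1428 kWh
Total energy = 2.348 + 1.242 + 3.448 + 3.808 + 0.1428 = 10.99 kWh
Cost = 10.99 kWh × €0.295 = €3.24

€3.24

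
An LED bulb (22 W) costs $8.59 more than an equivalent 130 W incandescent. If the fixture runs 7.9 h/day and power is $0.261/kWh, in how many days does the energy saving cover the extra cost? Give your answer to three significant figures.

Power saved = 130 − 22 = 108 W
Daily energy saved = 108 W × 7.9 h = 853.2 Wh = 0.8532 kWh
Daily savings = 0.8532 × $0.261 = $0.2227
Payback = $8.59 / $0.2227 per day = 38.57 days

38.6 days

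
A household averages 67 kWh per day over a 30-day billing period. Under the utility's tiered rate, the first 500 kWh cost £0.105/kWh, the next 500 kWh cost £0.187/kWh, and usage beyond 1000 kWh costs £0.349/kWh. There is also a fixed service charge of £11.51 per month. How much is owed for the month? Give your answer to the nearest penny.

Usage = 67 kWh/day × 30 days = 2010 kWh
First 500 kWh × £0.105 = £52.50
Next 500 kWh × £0.187 = £93.50
Remaining 1010 kWh × £0.349 = £352.49
Energy charge = £498.49; + service £11.51 = £510.00

£510.00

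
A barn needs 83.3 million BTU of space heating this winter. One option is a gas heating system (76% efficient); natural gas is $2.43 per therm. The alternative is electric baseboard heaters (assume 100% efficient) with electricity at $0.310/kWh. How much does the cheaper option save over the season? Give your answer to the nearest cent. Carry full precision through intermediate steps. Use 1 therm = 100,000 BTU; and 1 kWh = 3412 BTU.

Heat load = 83.3 × 10⁶ BTU = 83,300,000 BTU
Gas: input = 83,300,000 / 0.76 = 109,605,263 BTU = 1,096 therm → 1,096 × $2.43 = $2,663.41
Electric: 83,300,000 BTU / 3412 = 24,410 kWh → × $0.310 = $7,568.29
Difference = |$2,663.41 − $7,568.29| = $4,904.88

$4904.88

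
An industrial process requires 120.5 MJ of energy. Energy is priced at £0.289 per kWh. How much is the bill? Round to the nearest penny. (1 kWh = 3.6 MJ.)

120.5 MJ × (0.27778 kWh/MJ) = 33.47 kWh
Cost = 33.47 kWh × £0.289/kWh = £9.67

£9.67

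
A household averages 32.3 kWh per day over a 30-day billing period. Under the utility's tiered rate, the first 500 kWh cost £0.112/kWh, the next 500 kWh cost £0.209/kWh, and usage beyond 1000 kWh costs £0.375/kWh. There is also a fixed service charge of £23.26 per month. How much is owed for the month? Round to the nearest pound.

£177

Usage = 32.3 kWh/day × 30 days = 969 kWh
First 500 kWh × £0.112 = £56.00
Next 469 kWh × £0.209 = £98.02
Remaining tier: 0 kWh (not reached)
Energy charge = £154.02; + service £23.26 = £177.28 ≈ £177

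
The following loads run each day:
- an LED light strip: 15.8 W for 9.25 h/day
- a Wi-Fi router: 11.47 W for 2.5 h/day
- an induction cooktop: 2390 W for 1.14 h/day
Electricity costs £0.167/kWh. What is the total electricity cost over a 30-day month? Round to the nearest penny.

LED light strip: 15.8 W × 9.25 h × 30 d = 4,384 Wh = 4.385 kWh
Wi-Fi router: 11.47 W × 2.5 h × 30 d = 860 Wh = 0.8602 kWh
induction cooktop: 2390 W × 1.14 h × 30 d = 81,738 Wh = 81.74 kWh
Total energy = 4.385 + 0.8602 + 81.74 = 86.98 kWh
Cost = 86.98 kWh × £0.167 = £14.53

£14.53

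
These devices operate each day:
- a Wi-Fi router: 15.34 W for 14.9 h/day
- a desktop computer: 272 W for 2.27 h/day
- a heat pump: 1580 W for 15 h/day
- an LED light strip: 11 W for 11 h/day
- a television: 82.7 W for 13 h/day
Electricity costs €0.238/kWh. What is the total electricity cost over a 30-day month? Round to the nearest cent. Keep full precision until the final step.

€183.80

Wi-Fi router: 15.34 W × 14.9 h × 30 d = 6,857 Wh = 6.857 kWh
desktop computer: 272 W × 2.27 h × 30 d = 18,523 Wh = 18.52 kWh
heat pump: 1580 W × 15 h × 30 d = 711,000 Wh = 711 kWh
LED light strip: 11 W × 11 h × 30 d = 3,630 Wh = 3.63 kWh
television: 82.7 W × 13 h × 30 d = 32,253 Wh = 32.25 kWh
Total energy = 6.857 + 18.52 + 711 + 3.63 + 32.25 = 772.3 kWh
Cost = 772.3 kWh × €0.238 = €183.80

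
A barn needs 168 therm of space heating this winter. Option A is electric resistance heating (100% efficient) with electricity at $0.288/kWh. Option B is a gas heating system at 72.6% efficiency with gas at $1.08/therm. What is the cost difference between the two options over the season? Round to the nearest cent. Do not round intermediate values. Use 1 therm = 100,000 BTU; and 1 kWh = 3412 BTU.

$1168.14

Heat load = 168 therm × 100,000 = 16,800,000 BTU
Gas: input = 16,800,000 / 0.726 = 23,140,496 BTU = 231.4 therm → 231.4 × $1.08 = $249.92
Electric: 16,800,000 BTU / 3412 = 4,924 kWh → × $0.288 = $1,418.05
Difference = |$249.92 − $1,418.05| = $1,168.14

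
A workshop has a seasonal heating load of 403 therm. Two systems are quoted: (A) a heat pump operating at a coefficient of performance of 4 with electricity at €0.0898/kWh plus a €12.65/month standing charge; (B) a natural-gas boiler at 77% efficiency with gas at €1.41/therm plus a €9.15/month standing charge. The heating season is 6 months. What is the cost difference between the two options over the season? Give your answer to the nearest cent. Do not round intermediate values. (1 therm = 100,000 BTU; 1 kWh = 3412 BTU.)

€451.80

Heat load = 403 therm × 100,000 = 40,300,000 BTU
Gas: input = 40,300,000 / 0.77 = 52,337,662 BTU = 523.4 therm → 523.4 × €1.41 = €737.96; + 6 × €9.15 standing = €792.86
Heat pump: 40,300,000 BTU / 3412 = 11,810 kWh heat; / 4 = 2,953 kWh in → × €0.0898 = €265.16; + 6 × €12.65 standing = €341.06
Difference = |€792.86 − €341.06| = €451.80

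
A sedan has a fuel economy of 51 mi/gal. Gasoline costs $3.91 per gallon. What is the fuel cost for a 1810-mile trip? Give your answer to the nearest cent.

Fuel = 1810 mi / 51 mpg = 35.49 gal
Cost = 35.49 gal × $3.91/gal = $138.77

$138.77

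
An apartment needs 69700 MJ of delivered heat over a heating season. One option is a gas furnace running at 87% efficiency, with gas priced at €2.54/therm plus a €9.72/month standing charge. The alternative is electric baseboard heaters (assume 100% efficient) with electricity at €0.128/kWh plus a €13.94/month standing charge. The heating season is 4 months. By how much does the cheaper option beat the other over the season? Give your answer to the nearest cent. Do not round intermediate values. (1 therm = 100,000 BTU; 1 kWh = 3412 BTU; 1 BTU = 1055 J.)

Heat load = 69700 MJ = 69,700,000,000 J / 1055 = 66,066,351 BTU
Gas: input = 66,066,351 / 0.87 = 75,938,334 BTU = 759.4 therm → 759.4 × €2.54 = €1,928.83; + 4 × €9.72 standing = €1,967.71
Electric: 66,066,351 BTU / 3412 = 19,360 kWh → × €0.128 = €2,478.46; + 4 × €13.94 standing = €2,534.22
Difference = |€1,967.71 − €2,534.22| = €566.50

€566.50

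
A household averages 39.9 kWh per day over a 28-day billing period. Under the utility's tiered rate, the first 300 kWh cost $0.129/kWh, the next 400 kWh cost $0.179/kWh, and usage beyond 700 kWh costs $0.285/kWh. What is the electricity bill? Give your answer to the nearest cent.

$229.20

Usage = 39.9 kWh/day × 28 days = 1117.2 kWh
First 300 kWh × $0.129 = $38.70
Next 400 kWh × $0.179 = $71.60
Remaining 417.2 kWh × $0.285 = $118.90
Total = $229.20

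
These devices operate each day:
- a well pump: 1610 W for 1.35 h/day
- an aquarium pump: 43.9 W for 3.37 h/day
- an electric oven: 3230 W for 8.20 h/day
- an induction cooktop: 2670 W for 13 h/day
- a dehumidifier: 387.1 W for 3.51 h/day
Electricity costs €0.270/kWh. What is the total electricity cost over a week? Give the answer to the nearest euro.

well pump: 1610 W × 1.35 h × 7 d = 15,214 Wh = 15.21 kWh
aquarium pump: 43.9 W × 3.37 h × 7 d = 1,036 Wh = 1.036 kWh
electric oven: 3230 W × 8.20 h × 7 d = 185,402 Wh = 185.4 kWh
induction cooktop: 2670 W × 13 h × 7 d = 242,970 Wh = 243 kWh
dehumidifier: 387.1 W × 3.51 h × 7 d = 9,511 Wh = 9.511 kWh
Total energy = 15.21 + 1.036 + 185.4 + 243 + 9.511 = 454.1 kWh
Cost = 454.1 kWh × €0.270 = €122.62 ≈ €123

€123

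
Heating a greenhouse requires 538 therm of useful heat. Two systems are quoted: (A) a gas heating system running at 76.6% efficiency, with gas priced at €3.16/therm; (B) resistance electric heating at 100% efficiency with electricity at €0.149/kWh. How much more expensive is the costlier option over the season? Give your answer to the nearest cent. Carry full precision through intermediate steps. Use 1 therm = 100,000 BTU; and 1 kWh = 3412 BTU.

€129.99

Heat load = 538 therm × 100,000 = 53,800,000 BTU
Gas: input = 53,800,000 / 0.766 = 70,234,987 BTU = 702.3 therm → 702.3 × €3.16 = €2,219.43
Electric: 53,800,000 BTU / 3412 = 15,770 kWh → × €0.149 = €2,349.41
Difference = |€2,219.43 − €2,349.41| = €129.99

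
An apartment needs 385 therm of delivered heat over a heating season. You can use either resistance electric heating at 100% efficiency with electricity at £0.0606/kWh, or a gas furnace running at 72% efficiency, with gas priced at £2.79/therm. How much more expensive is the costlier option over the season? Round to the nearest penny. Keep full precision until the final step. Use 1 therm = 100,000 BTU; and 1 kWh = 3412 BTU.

£808.08

Heat load = 385 therm × 100,000 = 38,500,000 BTU
Gas: input = 38,500,000 / 0.72 = 53,472,222 BTU = 534.7 therm → 534.7 × £2.79 = £1,491.88
Electric: 38,500,000 BTU / 3412 = 11,280 kWh → × £0.0606 = £683.79
Difference = |£1,491.88 − £683.79| = £808.08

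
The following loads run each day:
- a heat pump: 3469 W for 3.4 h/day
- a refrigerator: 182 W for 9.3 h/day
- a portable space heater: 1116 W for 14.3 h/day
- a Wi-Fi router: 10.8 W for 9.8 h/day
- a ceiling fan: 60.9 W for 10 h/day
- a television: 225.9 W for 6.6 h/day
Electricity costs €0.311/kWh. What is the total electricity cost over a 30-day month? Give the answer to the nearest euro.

heat pump: 3469 W × 3.4 h × 30 d = 353,838 Wh = 353.8 kWh
refrigerator: 182 W × 9.3 h × 30 d = 50,778 Wh = 50.78 kWh
portable space heater: 1116 W × 14.3 h × 30 d = 478,764 Wh = 478.8 kWh
Wi-Fi router: 10.8 W × 9.8 h × 30 d = 3,175 Wh = 3.175 kWh
ceiling fan: 60.9 W × 10 h × 30 d = 18,270 Wh = 18.27 kWh
television: 225.9 W × 6.6 h × 30 d = 44,728 Wh = 44.73 kWh
Total energy = 353.8 + 50.78 + 478.8 + 3.175 + 18.27 + 44.73 = 949.6 kWh
Cost = 949.6 kWh × €0.311 = €295.31 ≈ €295

€295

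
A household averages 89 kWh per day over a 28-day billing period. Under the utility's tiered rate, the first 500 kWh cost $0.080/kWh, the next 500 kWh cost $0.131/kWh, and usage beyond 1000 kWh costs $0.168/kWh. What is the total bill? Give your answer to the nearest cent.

$356.16

Usage = 89 kWh/day × 28 days = 2492 kWh
First 500 kWh × $0.080 = $40.00
Next 500 kWh × $0.131 = $65.50
Remaining 1492 kWh × $0.168 = $250.66
Total = $356.16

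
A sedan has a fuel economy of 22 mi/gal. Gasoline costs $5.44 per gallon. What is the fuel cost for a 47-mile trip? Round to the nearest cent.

$11.62

Fuel = 47 mi / 22 mpg = 2.136 gal
Cost = 2.136 gal × $5.44/gal = $11.62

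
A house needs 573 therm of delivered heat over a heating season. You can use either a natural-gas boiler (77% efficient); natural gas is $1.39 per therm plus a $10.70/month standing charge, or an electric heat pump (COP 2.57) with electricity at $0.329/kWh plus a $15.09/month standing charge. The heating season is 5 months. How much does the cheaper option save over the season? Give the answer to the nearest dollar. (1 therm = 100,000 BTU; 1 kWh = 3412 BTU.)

$1137

Heat load = 573 therm × 100,000 = 57,300,000 BTU
Gas: input = 57,300,000 / 0.77 = 74,415,584 BTU = 744.2 therm → 744.2 × $1.39 = $1,034.38; + 5 × $10.70 standing = $1,087.88
Heat pump: 57,300,000 BTU / 3412 = 16,790 kWh heat; / 2.57 = 6,535 kWh in → × $0.329 = $2,149.85; + 5 × $15.09 standing = $2,225.30
Difference = |$1,087.88 − $2,225.30| = $1,137.42 ≈ $1137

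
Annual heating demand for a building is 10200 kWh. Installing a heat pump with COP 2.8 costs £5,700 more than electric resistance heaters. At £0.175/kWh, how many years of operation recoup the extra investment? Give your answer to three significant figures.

4.97 years

Resistance: 10200 kWh × £0.175 = £1,785.00/yr
Heat pump: 10200 / 2.8 = 3643 kWh in → × £0.175 = £637.50/yr
Annual savings = £1,147.50
Payback = £5,700 / £1,147.50 = 4.97 years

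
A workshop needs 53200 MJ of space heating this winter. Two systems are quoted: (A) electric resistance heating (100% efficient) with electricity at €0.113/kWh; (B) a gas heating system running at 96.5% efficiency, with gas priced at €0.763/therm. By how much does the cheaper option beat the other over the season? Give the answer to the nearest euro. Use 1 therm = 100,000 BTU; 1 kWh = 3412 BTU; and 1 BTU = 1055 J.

€1271

Heat load = 53200 MJ = 53,200,000,000 J / 1055 = 50,426,540 BTU
Gas: input = 50,426,540 / 0.965 = 52,255,482 BTU = 522.6 therm → 522.6 × €0.763 = €398.71
Electric: 50,426,540 BTU / 3412 = 14,780 kWh → × €0.113 = €1,670.05
Difference = |€398.71 − €1,670.05| = €1,271.34 ≈ €1271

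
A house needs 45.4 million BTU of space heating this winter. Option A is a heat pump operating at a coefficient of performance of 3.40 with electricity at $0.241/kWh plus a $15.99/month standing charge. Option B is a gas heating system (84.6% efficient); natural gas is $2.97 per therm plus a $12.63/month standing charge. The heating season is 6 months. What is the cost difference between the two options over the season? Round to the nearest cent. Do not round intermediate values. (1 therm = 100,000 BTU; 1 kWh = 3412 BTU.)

$630.51

Heat load = 45.4 × 10⁶ BTU = 45,400,000 BTU
Gas: input = 45,400,000 / 0.846 = 53,664,303 BTU = 536.6 therm → 536.6 × $2.97 = $1,593.83; + 6 × $12.63 standing = $1,669.61
Heat pump: 45,400,000 BTU / 3412 = 13,310 kWh heat; / 3.40 = 3,914 kWh in → × $0.241 = $943.16; + 6 × $15.99 standing = $1,039.10
Difference = |$1,669.61 − $1,039.10| = $630.51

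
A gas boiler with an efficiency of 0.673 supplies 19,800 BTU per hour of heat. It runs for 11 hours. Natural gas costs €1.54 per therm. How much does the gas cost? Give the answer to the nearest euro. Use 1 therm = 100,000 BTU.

€5

Heat delivered = 19,800 BTU/h × 11 h = 217,800 BTU
Gas input = 217,800 / 0.673 = 323,626 BTU
= 323,626 / 100,000 = 3.236 therm
Cost = 3.236 × €1.54/therm = €4.98 ≈ €5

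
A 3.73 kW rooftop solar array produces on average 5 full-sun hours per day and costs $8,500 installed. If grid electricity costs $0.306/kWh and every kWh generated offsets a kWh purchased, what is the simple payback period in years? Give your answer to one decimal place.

4.1 years

Daily generation = 3.73 kW × 5 h = 18.65 kWh
Annual generation = 18.65 × 365 = 6807.2 kWh
Annual savings = 6807.2 × $0.306 = $2,083.02
Payback = $8,500 / $2,083.02 = 4.08 years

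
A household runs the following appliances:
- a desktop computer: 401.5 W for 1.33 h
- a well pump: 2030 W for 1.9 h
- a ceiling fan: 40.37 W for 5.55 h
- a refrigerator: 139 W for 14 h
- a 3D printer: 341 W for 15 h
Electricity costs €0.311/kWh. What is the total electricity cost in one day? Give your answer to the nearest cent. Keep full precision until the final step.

desktop computer: 401.5 W × 1.33 h = 534 Wh = 0.534 kWh
well pump: 2030 W × 1.9 h = 3,857 Wh = 3.857 kWh
ceiling fan: 40.37 W × 5.55 h = 224 Wh = 0.2241 kWh
refrigerator: 139 W × 14 h = 1,946 Wh = 1.946 kWh
3D printer: 341 W × 15 h = 5,115 Wh = 5.115 kWh
Total energy = 0.534 + 3.857 + 0.2241 + 1.946 + 5.115 = 11.68 kWh
Cost = 11.68 kWh × €0.311 = €3.63

€3.63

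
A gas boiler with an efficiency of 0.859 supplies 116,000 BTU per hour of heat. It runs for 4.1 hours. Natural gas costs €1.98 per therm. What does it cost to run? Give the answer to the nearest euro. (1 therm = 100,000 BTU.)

€11

Heat delivered = 116,000 BTU/h × 4.1 h = 475,600 BTU
Gas input = 475,600 / 0.859 = 553,667 BTU
= 553,667 / 100,000 = 5.537 therm
Cost = 5.537 × €1.98/therm = €10.96 ≈ €11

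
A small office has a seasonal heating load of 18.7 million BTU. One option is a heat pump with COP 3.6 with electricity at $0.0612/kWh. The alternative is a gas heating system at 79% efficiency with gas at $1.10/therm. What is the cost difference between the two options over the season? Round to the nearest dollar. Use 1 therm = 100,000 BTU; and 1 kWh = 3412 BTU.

Heat load = 18.7 × 10⁶ BTU = 18,700,000 BTU
Gas: input = 18,700,000 / 0.79 = 23,670,886 BTU = 236.7 therm → 236.7 × $1.10 = $260.38
Heat pump: 18,700,000 BTU / 3412 = 5,481 kWh heat; / 3.6 = 1,522 kWh in → × $0.0612 = $93.17
Difference = |$260.38 − $93.17| = $167.21 ≈ $167

$167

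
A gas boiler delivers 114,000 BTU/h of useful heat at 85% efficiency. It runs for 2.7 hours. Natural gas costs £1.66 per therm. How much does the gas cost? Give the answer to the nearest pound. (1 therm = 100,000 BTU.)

£6

Heat delivered = 114,000 BTU/h × 2.7 h = 307,800 BTU
Gas input = 307,800 / 0.85 = 362,118 BTU
= 362,118 / 100,000 = 3.621 therm
Cost = 3.621 × £1.66/therm = £6.01 ≈ £6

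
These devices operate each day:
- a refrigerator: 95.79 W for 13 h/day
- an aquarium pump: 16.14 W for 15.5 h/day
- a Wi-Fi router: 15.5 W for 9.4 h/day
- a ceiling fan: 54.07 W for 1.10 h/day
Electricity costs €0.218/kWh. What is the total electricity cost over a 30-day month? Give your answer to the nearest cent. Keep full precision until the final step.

€11.12

refrigerator: 95.79 W × 13 h × 30 d = 37,358 Wh = 37.36 kWh
aquarium pump: 16.14 W × 15.5 h × 30 d = 7,505 Wh = 7.505 kWh
Wi-Fi router: 15.5 W × 9.4 h × 30 d = 4,371 Wh = 4.371 kWh
ceiling fan: 54.07 W × 1.10 h × 30 d = 1,784 Wh = 1.784 kWh
Total energy = 37.36 + 7.505 + 4.371 + 1.784 = 51.02 kWh
Cost = 51.02 kWh × €0.218 = €11.12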